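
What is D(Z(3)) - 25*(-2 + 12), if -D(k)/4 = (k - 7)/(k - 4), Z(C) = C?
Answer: -266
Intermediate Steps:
D(k) = -4*(-7 + k)/(-4 + k) (D(k) = -4*(k - 7)/(k - 4) = -4*(-7 + k)/(-4 + k))
D(Z(3)) - 25*(-2 + 12) = 4*(7 - 1*3)/(-4 + 3) - 25*(-2 + 12) = 4*(7 - 3)/(-1) - 25*10 = 4*(-1)*4 - 250 = -16 - 250 = -266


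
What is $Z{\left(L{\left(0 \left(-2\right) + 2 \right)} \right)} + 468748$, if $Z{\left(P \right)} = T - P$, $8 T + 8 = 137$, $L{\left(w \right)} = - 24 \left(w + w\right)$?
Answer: $\frac{3750881}{8} \approx 4.6886 \cdot 10^{5}$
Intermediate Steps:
$L{\left(w \right)} = - 48 w$ ($L{\left(w \right)} = - 24 \cdot 2 w = - 48 w$)
$T = \frac{129}{8}$ ($T = -1 + \frac{1}{8} \cdot 137 = -1 + \frac{137}{8} = \frac{129}{8} \approx 16.125$)
$Z{\left(P \right)} = \frac{129}{8} - P$
$Z{\left(L{\left(0 \left(-2\right) + 2 \right)} \right)} + 468748 = \left(\frac{129}{8} - - 48 \left(0 \left(-2\right) + 2\right)\right) + 468748 = \left(\frac{129}{8} - - 48 \left(0 + 2\right)\right) + 468748 = \left(\frac{129}{8} - \left(-48\right) 2\right) + 468748 = \left(\frac{129}{8} - -96\right) + 468748 = \left(\frac{129}{8} + 96\right) + 468748 = \frac{897}{8} + 468748 = \frac{3750881}{8}$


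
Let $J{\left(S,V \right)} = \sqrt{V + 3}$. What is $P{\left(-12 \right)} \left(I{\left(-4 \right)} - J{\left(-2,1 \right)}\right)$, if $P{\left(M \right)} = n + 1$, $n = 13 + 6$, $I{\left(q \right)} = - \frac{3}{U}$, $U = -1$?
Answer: $20$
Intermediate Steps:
$I{\left(q \right)} = 3$ ($I{\left(q \right)} = - \frac{3}{-1} = \left(-3\right) \left(-1\right) = 3$)
$n = 19$
$J{\left(S,V \right)} = \sqrt{3 + V}$
$P{\left(M \right)} = 20$ ($P{\left(M \right)} = 19 + 1 = 20$)
$P{\left(-12 \right)} \left(I{\left(-4 \right)} - J{\left(-2,1 \right)}\right) = 20 \left(3 - \sqrt{3 + 1}\right) = 20 \left(3 - \sqrt{4}\right) = 20 \left(3 - 2\right) = 20 \cdot 1 = 20$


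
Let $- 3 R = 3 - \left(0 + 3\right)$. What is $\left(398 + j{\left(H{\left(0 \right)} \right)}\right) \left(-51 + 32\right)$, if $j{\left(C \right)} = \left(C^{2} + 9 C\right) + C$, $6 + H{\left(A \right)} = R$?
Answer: $-7106$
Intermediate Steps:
$R = 0$ ($R = - \frac{3 - \left(0 + 3\right)}{3} = - \frac{3 - 3}{3} = \left(- \frac{1}{3}\right) 0 = 0$)
$H{\left(A \right)} = -6$ ($H{\left(A \right)} = -6 + 0 = -6$)
$j{\left(C \right)} = C^{2} + 10 C$
$\left(398 + j{\left(H{\left(0 \right)} \right)}\right) \left(-51 + 32\right) = \left(398 - 6 \left(10 - 6\right)\right) \left(-51 + 32\right) = \left(398 - 24\right) \left(-19\right) = 374 \left(-19\right) = -7106$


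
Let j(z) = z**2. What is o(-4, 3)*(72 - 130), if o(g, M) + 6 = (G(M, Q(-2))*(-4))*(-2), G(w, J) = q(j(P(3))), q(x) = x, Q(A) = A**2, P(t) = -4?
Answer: -7076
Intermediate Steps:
G(w, J) = 16 (G(w, J) = (-4)**2 = 16)
o(g, M) = 122 (o(g, M) = -6 + (16*(-4))*(-2) = -6 - 64*(-2) = -6 + 128 = 122)
o(-4, 3)*(72 - 130) = 122*(72 - 130) = 122*(-58) = -7076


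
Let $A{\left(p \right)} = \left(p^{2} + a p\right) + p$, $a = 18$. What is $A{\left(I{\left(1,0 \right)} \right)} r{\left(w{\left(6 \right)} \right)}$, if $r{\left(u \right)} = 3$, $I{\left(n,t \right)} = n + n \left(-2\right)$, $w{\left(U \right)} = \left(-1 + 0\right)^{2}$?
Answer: $-54$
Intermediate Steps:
$w{\left(U \right)} = 1$ ($w{\left(U \right)} = \left(-1\right)^{2} = 1$)
$I{\left(n,t \right)} = - n$ ($I{\left(n,t \right)} = n - 2 n = - n$)
$A{\left(p \right)} = p^{2} + 19 p$ ($A{\left(p \right)} = \left(p^{2} + 18 p\right) + p = p^{2} + 19 p$)
$A{\left(I{\left(1,0 \right)} \right)} r{\left(w{\left(6 \right)} \right)} = \left(-1\right) 1 \left(19 - 1\right) 3 = - (19 - 1) 3 = \left(-1\right) 18 \cdot 3 = \left(-18\right) 3 = -54$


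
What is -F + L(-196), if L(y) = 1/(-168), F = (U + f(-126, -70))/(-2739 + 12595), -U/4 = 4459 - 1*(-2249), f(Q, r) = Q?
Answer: 40349/14784 ≈ 2.7292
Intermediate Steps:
U = -26832 (U = -4*(4459 - 1*(-2249)) = -4*(4459 + 2249) = -4*6708 = -26832)
F = -13479/4928 (F = (-26832 - 126)/(-2739 + 12595) = -26958/9856 = -26958*1/9856 = -13479/4928 ≈ -2.7352)
L(y) = -1/168
-F + L(-196) = -1*(-13479/4928) - 1/168 = 13479/4928 - 1/168 = 40349/14784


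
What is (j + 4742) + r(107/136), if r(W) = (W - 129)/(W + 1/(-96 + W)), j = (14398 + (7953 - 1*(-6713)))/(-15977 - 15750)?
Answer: 198468021869039/43372300169 ≈ 4575.9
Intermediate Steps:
j = -29064/31727 (j = (14398 + (7953 + 6713))/(-31727) = (14398 + 14666)*(-1/31727) = 29064*(-1/31727) = -29064/31727 ≈ -0.91607)
r(W) = (-129 + W)/(W + 1/(-96 + W))
(j + 4742) + r(107/136) = (-29064/31727 + 4742) + (12384 + (107/136)² - 24075/136)/(1 + (107/136)² - 10272/136) = 150420370/31727 + (12384 + (107*(1/136))² - 24075/136)/(1 + (107*(1/136))² - 10272/136) = 150420370/31727 + (12384 + (107/136)² - 225*107/136)/(1 + (107/136)² - 96*107/136) = 150420370/31727 + (12384 + 11449/18496 - 24075/136)/(1 + 11449/18496 - 1284/17) = 150420370/31727 + (225791713/18496)/(-1367047/18496) = 150420370/31727 - 18496/1367047*225791713/18496 = 150420370/31727 - 225791713/1367047 = 198468021869039/43372300169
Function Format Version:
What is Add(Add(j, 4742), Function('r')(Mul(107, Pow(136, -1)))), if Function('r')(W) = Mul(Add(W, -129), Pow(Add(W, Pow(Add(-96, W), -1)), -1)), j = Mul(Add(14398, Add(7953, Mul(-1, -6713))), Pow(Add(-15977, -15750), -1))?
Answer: Rational(198468021869039, 43372300169) ≈ 4575.9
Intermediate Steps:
j = Rational(-29064, 31727) (j = Mul(Add(14398, Add(7953, 6713)), Pow(-31727, -1)) = Mul(Add(14398, 14666), Rational(-1, 31727)) = Mul(29064, Rational(-1, 31727)) = Rational(-29064, 31727) ≈ -0.91607)
Function('r')(W) = Mul(Pow(Add(W, Pow(Add(-96, W), -1)), -1), Add(-129, W)) (Function('r')(W) = Mul(Add(-129, W), Pow(Add(W, Pow(Add(-96, W), -1)), -1)) = Mul(Pow(Add(W, Pow(Add(-96, W), -1)), -1), Add(-129, W)))
Add(Add(j, 4742), Function('r')(Mul(107, Pow(136, -1)))) = Add(Add(Rational(-29064, 31727), 4742), Mul(Pow(Add(1, Pow(Mul(107, Pow(136, -1)), 2), Mul(-96, Mul(107, Pow(136, -1)))), -1), Add(12384, Pow(Mul(107, Pow(136, -1)), 2), Mul(-225, Mul(107, Pow(136, -1)))))) = Add(Rational(150420370, 31727), Mul(Pow(Add(1, Pow(Mul(107, Rational(1, 136)), 2), Mul(-96, Mul(107, Rational(1, 136)))), -1), Add(12384, Pow(Mul(107, Rational(1, 136)), 2), Mul(-225, Mul(107, Rational(1, 136)))))) = Add(Rational(150420370, 31727), Mul(Pow(Add(1, Pow(Rational(107, 136), 2), Mul(-96, Rational(107, 136))), -1), Add(12384, Pow(Rational(107, 136), 2), Mul(-225, Rational(107, 136))))) = Add(Rational(150420370, 31727), Mul(Pow(Add(1, Rational(11449, 18496), Rational(-1284, 17)), -1), Add(12384, Rational(11449, 18496), Rational(-24075, 136)))) = Add(Rational(150420370, 31727), Mul(Pow(Rational(-1367047, 18496), -1), Rational(225791713, 18496))) = Add(Rational(150420370, 31727), Mul(Rational(-18496, 1367047), Rational(225791713, 18496))) = Add(Rational(150420370, 31727), Rational(-225791713, 1367047)) = Rational(198468021869039, 43372300169)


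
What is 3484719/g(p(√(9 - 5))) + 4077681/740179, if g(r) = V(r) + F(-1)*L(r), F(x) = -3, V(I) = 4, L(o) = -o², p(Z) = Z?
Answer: 2579381067597/11842864 ≈ 2.1780e+5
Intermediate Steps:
g(r) = 4 + 3*r² (g(r) = 4 - (-3)*r² = 4 + 3*r²)
3484719/g(p(√(9 - 5))) + 4077681/740179 = 3484719/(4 + 3*(√(9 - 5))²) + 4077681/740179 = 3484719/(4 + 3*(√4)²) + 4077681*(1/740179) = 3484719/(4 + 3*2²) + 4077681/740179 = 3484719/(4 + 3*4) + 4077681/740179 = 3484719/(4 + 12) + 4077681/740179 = 3484719/16 + 4077681/740179 = 2579381067597/11842864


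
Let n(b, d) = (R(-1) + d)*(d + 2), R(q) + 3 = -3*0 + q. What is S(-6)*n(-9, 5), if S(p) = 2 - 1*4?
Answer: -14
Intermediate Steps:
R(q) = -3 + q (R(q) = -3 + (-3*0 + q) = -3 + (0 + q) = -3 + q)
S(p) = -2 (S(p) = 2 - 4 = -2)
n(b, d) = (-4 + d)*(2 + d) (n(b, d) = ((-3 - 1) + d)*(d + 2) = (-4 + d)*(2 + d))
S(-6)*n(-9, 5) = -2*(-8 + 5**2 - 2*5) = -2*(-8 + 25 - 10) = -2*7 = -14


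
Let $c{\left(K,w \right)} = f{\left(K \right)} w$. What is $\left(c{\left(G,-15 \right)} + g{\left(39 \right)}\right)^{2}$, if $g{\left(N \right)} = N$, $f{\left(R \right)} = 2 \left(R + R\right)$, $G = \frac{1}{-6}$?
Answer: $2401$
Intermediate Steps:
$G = - \frac{1}{6} \approx -0.16667$
$f{\left(R \right)} = 4 R$ ($f{\left(R \right)} = 2 \cdot 2 R = 4 R$)
$c{\left(K,w \right)} = 4 K w$
$\left(c{\left(G,-15 \right)} + g{\left(39 \right)}\right)^{2} = \left(4 \left(- \frac{1}{6}\right) \left(-15\right) + 39\right)^{2} = \left(10 + 39\right)^{2} = 49^{2} = 2401$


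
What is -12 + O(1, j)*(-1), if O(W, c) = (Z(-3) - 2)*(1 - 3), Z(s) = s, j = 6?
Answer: -22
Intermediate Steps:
O(W, c) = 10 (O(W, c) = (-3 - 2)*(1 - 3) = -5*(-2) = 10)
-12 + O(1, j)*(-1) = -12 + 10*(-1) = -12 - 10 = -22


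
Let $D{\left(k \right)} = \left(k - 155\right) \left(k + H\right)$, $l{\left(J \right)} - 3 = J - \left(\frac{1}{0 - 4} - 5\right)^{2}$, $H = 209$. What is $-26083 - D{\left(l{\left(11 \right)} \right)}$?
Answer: $\frac{1756271}{256} \approx 6860.4$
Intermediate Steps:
$l{\left(J \right)} = - \frac{393}{16} + J$ ($l{\left(J \right)} = 3 + \left(J - \left(\frac{1}{0 - 4} - 5\right)^{2}\right) = 3 + \left(J - \left(\frac{1}{-4} - 5\right)^{2}\right) = 3 + \left(J - \left(- \frac{1}{4} - 5\right)^{2}\right) = 3 + \left(J - \left(- \frac{21}{4}\right)^{2}\right) = 3 + \left(J - \frac{441}{16}\right) = 3 + \left(- \frac{441}{16} + J\right) = - \frac{393}{16} + J$)
$D{\left(k \right)} = \left(-155 + k\right) \left(209 + k\right)$ ($D{\left(k \right)} = \left(k - 155\right) \left(k + 209\right) = \left(k - 155\right) \left(209 + k\right) = \left(-155 + k\right) \left(209 + k\right)$)
$-26083 - D{\left(l{\left(11 \right)} \right)} = -26083 - \left(-32395 + \left(- \frac{393}{16} + 11\right)^{2} + 54 \left(- \frac{393}{16} + 11\right)\right) = -26083 - \left(-32395 + \left(- \frac{217}{16}\right)^{2} + 54 \left(- \frac{217}{16}\right)\right) = -26083 - \left(-32395 + \frac{47089}{256} - \frac{5859}{8}\right) = -26083 - - \frac{8433519}{256} = -26083 + \frac{8433519}{256} = \frac{1756271}{256}$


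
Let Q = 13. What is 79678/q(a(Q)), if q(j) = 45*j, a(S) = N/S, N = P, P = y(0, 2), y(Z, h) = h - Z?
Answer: 517907/45 ≈ 11509.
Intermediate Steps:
P = 2 (P = 2 - 1*0 = 2 + 0 = 2)
N = 2
a(S) = 2/S
79678/q(a(Q)) = 79678/((45*(2/13))) = 79678/(90/13) = 79678*(13/90) = 517907/45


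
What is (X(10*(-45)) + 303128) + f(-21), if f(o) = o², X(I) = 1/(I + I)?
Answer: 273212099/900 ≈ 3.0357e+5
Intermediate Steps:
X(I) = 1/(2*I)
(X(10*(-45)) + 303128) + f(-21) = (1/(2*((10*(-45)))) + 303128) + (-21)² = ((½)/(-450) + 303128) + 441 = ((½)*(-1/450) + 303128) + 441 = (-1/900 + 303128) + 441 = 272815199/900 + 441 = 273212099/900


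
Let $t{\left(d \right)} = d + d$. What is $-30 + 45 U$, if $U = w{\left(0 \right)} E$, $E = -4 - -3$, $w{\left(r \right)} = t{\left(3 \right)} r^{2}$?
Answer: $-30$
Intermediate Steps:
$t{\left(d \right)} = 2 d$
$w{\left(r \right)} = 6 r^{2}$ ($w{\left(r \right)} = 2 \cdot 3 r^{2} = 6 r^{2}$)
$E = -1$ ($E = -4 + 3 = -1$)
$U = 0$ ($U = 6 \cdot 0^{2} \left(-1\right) = 6 \cdot 0 \left(-1\right) = 0 \left(-1\right) = 0$)
$-30 + 45 U = -30 + 45 \cdot 0 = -30 + 0 = -30$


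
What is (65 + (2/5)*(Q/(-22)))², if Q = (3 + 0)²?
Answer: 12716356/3025 ≈ 4203.8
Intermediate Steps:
Q = 9 (Q = 3² = 9)
(65 + (2/5)*(Q/(-22)))² = (65 + (2/5)*(9/(-22)))² = (65 + (2*(⅕))*(9*(-1/22)))² = (65 + (⅖)*(-9/22))² = (65 - 9/55)² = (3566/55)² = 12716356/3025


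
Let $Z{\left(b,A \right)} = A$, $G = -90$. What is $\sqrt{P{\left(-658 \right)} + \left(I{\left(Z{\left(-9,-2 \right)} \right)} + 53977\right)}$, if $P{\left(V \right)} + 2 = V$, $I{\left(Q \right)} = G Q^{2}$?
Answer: $\sqrt{52957} \approx 230.12$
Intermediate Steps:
$I{\left(Q \right)} = - 90 Q^{2}$
$P{\left(V \right)} = -2 + V$
$\sqrt{P{\left(-658 \right)} + \left(I{\left(Z{\left(-9,-2 \right)} \right)} + 53977\right)} = \sqrt{\left(-2 - 658\right) + \left(- 90 \left(-2\right)^{2} + 53977\right)} = \sqrt{-660 + \left(\left(-90\right) 4 + 53977\right)} = \sqrt{-660 + \left(-360 + 53977\right)} = \sqrt{-660 + 53617} = \sqrt{52957}$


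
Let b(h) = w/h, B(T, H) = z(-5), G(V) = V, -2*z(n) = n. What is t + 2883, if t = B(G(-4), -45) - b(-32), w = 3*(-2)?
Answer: 46165/16 ≈ 2885.3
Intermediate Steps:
z(n) = -n/2
w = -6
B(T, H) = 5/2 (B(T, H) = -½*(-5) = 5/2)
b(h) = -6/h
t = 37/16 (t = 5/2 - (-6)/(-32) = 5/2 - (-6)*(-1)/32 = 5/2 - 1*3/16 = 5/2 - 3/16 = 37/16 ≈ 2.3125)
t + 2883 = 37/16 + 2883 = 46165/16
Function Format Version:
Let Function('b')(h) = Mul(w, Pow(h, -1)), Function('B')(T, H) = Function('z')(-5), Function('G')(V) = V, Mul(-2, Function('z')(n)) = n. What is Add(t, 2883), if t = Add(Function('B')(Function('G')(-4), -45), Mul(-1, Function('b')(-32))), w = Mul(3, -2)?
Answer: Rational(46165, 16) ≈ 2885.3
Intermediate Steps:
Function('z')(n) = Mul(Rational(-1, 2), n)
w = -6
Function('B')(T, H) = Rational(5, 2) (Function('B')(T, H) = Mul(Rational(-1, 2), -5) = Rational(5, 2))
Function('b')(h) = Mul(-6, Pow(h, -1))
t = Rational(37, 16) (t = Add(Rational(5, 2), Mul(-1, Mul(-6, Pow(-32, -1)))) = Add(Rational(5, 2), Mul(-1, Mul(-6, Rational(-1, 32)))) = Add(Rational(5, 2), Mul(-1, Rational(3, 16))) = Add(Rational(5, 2), Rational(-3, 16)) = Rational(37, 16) ≈ 2.3125)
Add(t, 2883) = Add(Rational(37, 16), 2883) = Rational(46165, 16)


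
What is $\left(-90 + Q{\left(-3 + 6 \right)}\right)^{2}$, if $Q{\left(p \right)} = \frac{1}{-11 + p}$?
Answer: $\frac{519841}{64} \approx 8122.5$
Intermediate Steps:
$\left(-90 + Q{\left(-3 + 6 \right)}\right)^{2} = \left(-90 + \frac{1}{-11 + \left(-3 + 6\right)}\right)^{2} = \left(-90 + \frac{1}{-11 + 3}\right)^{2} = \left(-90 + \frac{1}{-8}\right)^{2} = \left(-90 - \frac{1}{8}\right)^{2} = \left(- \frac{721}{8}\right)^{2} = \frac{519841}{64}$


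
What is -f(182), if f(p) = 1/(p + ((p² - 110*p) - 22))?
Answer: -1/13264 ≈ -7.5392e-5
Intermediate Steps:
f(p) = 1/(-22 + p² - 109*p) (f(p) = 1/(p + (-22 + p² - 110*p)) = 1/(-22 + p² - 109*p))
-f(182) = -1/(-22 + 182² - 109*182) = -1/(-22 + 33124 - 19838) = -1/13264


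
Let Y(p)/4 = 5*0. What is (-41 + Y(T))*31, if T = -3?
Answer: -1271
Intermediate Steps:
Y(p) = 0 (Y(p) = 4*(5*0) = 4*0 = 0)
(-41 + Y(T))*31 = (-41 + 0)*31 = -41*31 = -1271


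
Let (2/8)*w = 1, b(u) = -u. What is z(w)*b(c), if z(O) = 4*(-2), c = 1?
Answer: 8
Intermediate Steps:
w = 4 (w = 4*1 = 4)
z(O) = -8
z(w)*b(c) = -(-8) = -8*(-1) = 8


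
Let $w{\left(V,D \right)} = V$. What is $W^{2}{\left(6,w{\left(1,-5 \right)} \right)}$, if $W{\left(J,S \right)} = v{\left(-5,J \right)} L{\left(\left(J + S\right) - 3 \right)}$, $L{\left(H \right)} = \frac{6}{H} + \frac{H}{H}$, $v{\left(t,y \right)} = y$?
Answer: $225$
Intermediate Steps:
$L{\left(H \right)} = 1 + \frac{6}{H}$ ($L{\left(H \right)} = \frac{6}{H} + 1 = 1 + \frac{6}{H}$)
$W{\left(J,S \right)} = \frac{J \left(3 + J + S\right)}{-3 + J + S}$ ($W{\left(J,S \right)} = J \frac{6 - \left(3 - J - S\right)}{\left(J + S\right) - 3} = J \frac{6 + \left(-3 + J + S\right)}{-3 + J + S} = J \frac{3 + J + S}{-3 + J + S} = \frac{J \left(3 + J + S\right)}{-3 + J + S}$)
$W^{2}{\left(6,w{\left(1,-5 \right)} \right)} = \left(\frac{6 \left(3 + 6 + 1\right)}{-3 + 6 + 1}\right)^{2} = \left(6 \cdot \frac{1}{4} \cdot 10\right)^{2} = 15^{2} = 225$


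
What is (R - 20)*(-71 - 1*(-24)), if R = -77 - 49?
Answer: 6862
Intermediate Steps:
R = -126
(R - 20)*(-71 - 1*(-24)) = (-126 - 20)*(-71 - 1*(-24)) = -146*(-71 + 24) = -146*(-47) = 6862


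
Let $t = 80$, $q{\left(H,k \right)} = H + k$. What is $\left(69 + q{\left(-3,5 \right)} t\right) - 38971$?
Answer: $-38742$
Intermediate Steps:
$\left(69 + q{\left(-3,5 \right)} t\right) - 38971 = \left(69 + \left(-3 + 5\right) 80\right) - 38971 = \left(69 + 2 \cdot 80\right) - 38971 = \left(69 + 160\right) - 38971 = 229 - 38971 = -38742$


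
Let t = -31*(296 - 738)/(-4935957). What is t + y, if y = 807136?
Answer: 306460659650/379689 ≈ 8.0714e+5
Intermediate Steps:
t = -1054/379689 (t = -31*(-442)*(-1/4935957) = 13702*(-1/4935957) = -1054/379689 ≈ -0.0027760)
t + y = -1054/379689 + 807136 = 306460659650/379689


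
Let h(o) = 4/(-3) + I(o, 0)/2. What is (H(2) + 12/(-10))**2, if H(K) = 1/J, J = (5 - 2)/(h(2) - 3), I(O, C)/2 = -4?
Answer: 32041/2025 ≈ 15.823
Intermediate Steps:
I(O, C) = -8 (I(O, C) = 2*(-4) = -8)
h(o) = -16/3 (h(o) = 4/(-3) - 8/2 = 4*(-1/3) - 8*1/2 = -4/3 - 4 = -16/3)
J = -9/25 (J = (5 - 2)/(-16/3 - 3) = 3/(-25/3) = 3*(-3/25) = -9/25 ≈ -0.36000)
H(K) = -25/9 (H(K) = 1/(-9/25) = -25/9)
(H(2) + 12/(-10))**2 = (-25/9 + 12/(-10))**2 = (-25/9 + 12*(-1/10))**2 = (-25/9 - 6/5)**2 = (-179/45)**2 = 32041/2025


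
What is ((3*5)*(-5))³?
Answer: -421875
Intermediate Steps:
((3*5)*(-5))³ = (15*(-5))³ = (-75)³ = -421875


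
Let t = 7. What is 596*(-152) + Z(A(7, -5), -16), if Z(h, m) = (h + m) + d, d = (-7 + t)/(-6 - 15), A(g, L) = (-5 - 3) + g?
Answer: -90609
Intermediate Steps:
A(g, L) = -8 + g
d = 0 (d = (-7 + 7)/(-6 - 15) = 0/(-21) = 0*(-1/21) = 0)
Z(h, m) = h + m (Z(h, m) = (h + m) + 0 = h + m)
596*(-152) + Z(A(7, -5), -16) = 596*(-152) + ((-8 + 7) - 16) = -90592 + (-1 - 16) = -90592 - 17 = -90609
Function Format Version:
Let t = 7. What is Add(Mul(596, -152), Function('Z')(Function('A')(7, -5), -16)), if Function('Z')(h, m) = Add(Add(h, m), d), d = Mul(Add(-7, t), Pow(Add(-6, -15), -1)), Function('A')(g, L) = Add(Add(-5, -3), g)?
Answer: -90609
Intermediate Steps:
Function('A')(g, L) = Add(-8, g)
d = 0 (d = Mul(Add(-7, 7), Pow(Add(-6, -15), -1)) = Mul(0, Pow(-21, -1)) = Mul(0, Rational(-1, 21)) = 0)
Function('Z')(h, m) = Add(h, m) (Function('Z')(h, m) = Add(Add(h, m), 0) = Add(h, m))
Add(Mul(596, -152), Function('Z')(Function('A')(7, -5), -16)) = Add(Mul(596, -152), Add(Add(-8, 7), -16)) = Add(-90592, Add(-1, -16)) = Add(-90592, -17) = -90609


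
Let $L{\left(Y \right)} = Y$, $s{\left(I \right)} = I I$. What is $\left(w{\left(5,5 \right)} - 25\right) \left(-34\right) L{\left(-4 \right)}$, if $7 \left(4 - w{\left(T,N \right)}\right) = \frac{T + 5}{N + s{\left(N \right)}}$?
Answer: $- \frac{60112}{21} \approx -2862.5$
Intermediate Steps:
$s{\left(I \right)} = I^{2}$
$w{\left(T,N \right)} = 4 - \frac{5 + T}{7 \left(N + N^{2}\right)}$ ($w{\left(T,N \right)} = 4 - \frac{\left(T + 5\right) \frac{1}{N + N^{2}}}{7} = 4 - \frac{\left(5 + T\right) \frac{1}{N + N^{2}}}{7} = 4 - \frac{\frac{1}{N + N^{2}} \left(5 + T\right)}{7} = 4 - \frac{5 + T}{7 \left(N + N^{2}\right)}$)
$\left(w{\left(5,5 \right)} - 25\right) \left(-34\right) L{\left(-4 \right)} = \left(\frac{-5 - 5 + 28 \cdot 5 + 28 \cdot 5^{2}}{7 \cdot 5 \left(1 + 5\right)} - 25\right) \left(-34\right) \left(-4\right) = \left(\frac{1}{7} \cdot \frac{1}{5} \cdot \frac{1}{6} \left(-5 - 5 + 140 + 28 \cdot 25\right) - 25\right) \left(-34\right) \left(-4\right) = \left(\frac{1}{7} \cdot \frac{1}{5} \cdot \frac{1}{6} \left(-5 - 5 + 140 + 700\right) - 25\right) \left(-34\right) \left(-4\right) = \left(\frac{1}{7} \cdot \frac{1}{5} \cdot \frac{1}{6} \cdot 830 - 25\right) \left(-34\right) \left(-4\right) = \left(\frac{83}{21} - 25\right) \left(-34\right) \left(-4\right) = \left(- \frac{442}{21}\right) \left(-34\right) \left(-4\right) = \frac{15028}{21} \left(-4\right) = - \frac{60112}{21}$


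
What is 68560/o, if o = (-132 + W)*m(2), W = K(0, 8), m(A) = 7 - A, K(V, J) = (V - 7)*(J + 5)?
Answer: -13712/223 ≈ -61.489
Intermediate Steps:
K(V, J) = (-7 + V)*(5 + J)
W = -91 (W = -35 - 7*8 + 5*0 + 8*0 = -35 - 56 + 0 + 0 = -91)
o = -1115 (o = (-132 - 91)*(7 - 1*2) = -223*(7 - 2) = -223*5 = -1115)
68560/o = 68560/(-1115) = 68560*(-1/1115) = -13712/223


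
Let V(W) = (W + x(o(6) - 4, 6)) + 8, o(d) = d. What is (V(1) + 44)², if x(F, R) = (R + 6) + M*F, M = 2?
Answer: 4761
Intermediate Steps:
x(F, R) = 6 + R + 2*F (x(F, R) = (R + 6) + 2*F = (6 + R) + 2*F = 6 + R + 2*F)
V(W) = 24 + W (V(W) = (W + (6 + 6 + 2*(6 - 4))) + 8 = (W + (6 + 6 + 2*2)) + 8 = (W + (6 + 6 + 4)) + 8 = (W + 16) + 8 = (16 + W) + 8 = 24 + W)
(V(1) + 44)² = ((24 + 1) + 44)² = (25 + 44)² = 69² = 4761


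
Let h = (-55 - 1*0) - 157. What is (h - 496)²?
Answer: 501264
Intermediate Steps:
h = -212 (h = (-55 + 0) - 157 = -55 - 157 = -212)
(h - 496)² = (-212 - 496)² = (-708)² = 501264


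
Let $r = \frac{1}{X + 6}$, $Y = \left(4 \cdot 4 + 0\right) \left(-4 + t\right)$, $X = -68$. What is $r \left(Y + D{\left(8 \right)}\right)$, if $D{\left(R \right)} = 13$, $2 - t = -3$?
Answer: $- \frac{29}{62} \approx -0.46774$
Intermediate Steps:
$t = 5$ ($t = 2 - -3 = 2 + 3 = 5$)
$Y = 16$ ($Y = \left(4 \cdot 4 + 0\right) \left(-4 + 5\right) = \left(16 + 0\right) 1 = 16 \cdot 1 = 16$)
$r = - \frac{1}{62}$ ($r = \frac{1}{-68 + 6} = \frac{1}{-62} = - \frac{1}{62} \approx -0.016129$)
$r \left(Y + D{\left(8 \right)}\right) = - \frac{16 + 13}{62} = \left(- \frac{1}{62}\right) 29 = - \frac{29}{62}$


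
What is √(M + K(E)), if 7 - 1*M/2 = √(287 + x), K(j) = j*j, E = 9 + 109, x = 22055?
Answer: √(13938 - 2*√22342) ≈ 116.79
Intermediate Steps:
E = 118
K(j) = j²
M = 14 - 2*√22342 (M = 14 - 2*√(287 + 22055) = 14 - 2*√22342 ≈ -284.94)
√(M + K(E)) = √((14 - 2*√22342) + 118²) = √((14 - 2*√22342) + 13924) = √(13938 - 2*√22342)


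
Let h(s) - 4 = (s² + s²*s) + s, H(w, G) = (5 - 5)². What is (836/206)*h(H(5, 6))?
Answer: 1672/103 ≈ 16.233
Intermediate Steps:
H(w, G) = 0 (H(w, G) = 0² = 0)
h(s) = 4 + s + s² + s³ (h(s) = 4 + ((s² + s²*s) + s) = 4 + ((s² + s³) + s) = 4 + (s + s² + s³) = 4 + s + s² + s³)
(836/206)*h(H(5, 6)) = (836/206)*(4 + 0 + 0² + 0³) = (836*(1/206))*(4 + 0 + 0 + 0) = (418/103)*4 = 1672/103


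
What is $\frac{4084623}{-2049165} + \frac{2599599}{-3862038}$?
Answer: $- \frac{781554686167}{293109374010} \approx -2.6664$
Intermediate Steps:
$\frac{4084623}{-2049165} + \frac{2599599}{-3862038} = 4084623 \left(- \frac{1}{2049165}\right) + 2599599 \left(- \frac{1}{3862038}\right) = - \frac{453847}{227685} - \frac{866533}{1287346} = - \frac{781554686167}{293109374010}$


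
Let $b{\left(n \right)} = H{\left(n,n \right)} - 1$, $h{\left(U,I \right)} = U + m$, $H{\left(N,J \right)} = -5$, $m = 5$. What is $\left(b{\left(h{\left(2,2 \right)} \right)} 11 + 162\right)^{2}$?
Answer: $9216$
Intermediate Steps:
$h{\left(U,I \right)} = 5 + U$ ($h{\left(U,I \right)} = U + 5 = 5 + U$)
$b{\left(n \right)} = -6$ ($b{\left(n \right)} = -5 - 1 = -6$)
$\left(b{\left(h{\left(2,2 \right)} \right)} 11 + 162\right)^{2} = \left(\left(-6\right) 11 + 162\right)^{2} = \left(-66 + 162\right)^{2} = 96^{2} = 9216$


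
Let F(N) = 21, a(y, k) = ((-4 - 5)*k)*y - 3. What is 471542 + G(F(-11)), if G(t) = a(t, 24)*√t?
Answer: 471542 - 4539*√21 ≈ 4.5074e+5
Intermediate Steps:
a(y, k) = -3 - 9*k*y (a(y, k) = (-9*k)*y - 3 = -9*k*y - 3 = -3 - 9*k*y)
G(t) = √t*(-3 - 216*t) (G(t) = (-3 - 9*24*t)*√t = (-3 - 216*t)*√t = √t*(-3 - 216*t))
471542 + G(F(-11)) = 471542 + √21*(-3 - 216*21) = 471542 + √21*(-3 - 4536) = 471542 + √21*(-4539) = 471542 - 4539*√21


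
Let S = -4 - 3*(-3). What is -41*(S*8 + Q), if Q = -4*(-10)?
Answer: -3280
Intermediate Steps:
Q = 40
S = 5 (S = -4 + 9 = 5)
-41*(S*8 + Q) = -41*(5*8 + 40) = -41*(40 + 40) = -41*80 = -3280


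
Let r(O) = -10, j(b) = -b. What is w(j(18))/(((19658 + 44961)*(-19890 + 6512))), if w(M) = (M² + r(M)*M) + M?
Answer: -243/432236491 ≈ -5.6219e-7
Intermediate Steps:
w(M) = M² - 9*M (w(M) = (M² - 10*M) + M = M² - 9*M)
w(j(18))/(((19658 + 44961)*(-19890 + 6512))) = ((-1*18)*(-9 - 1*18))/(((19658 + 44961)*(-19890 + 6512))) = (-18*(-9 - 18))/((64619*(-13378))) = -18*(-27)/(-864472982) = 486*(-1/864472982) = -243/432236491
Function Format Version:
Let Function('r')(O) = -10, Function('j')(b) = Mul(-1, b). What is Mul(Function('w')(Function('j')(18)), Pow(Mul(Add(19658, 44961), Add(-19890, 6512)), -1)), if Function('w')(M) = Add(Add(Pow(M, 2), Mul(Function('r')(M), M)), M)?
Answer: Rational(-243, 432236491) ≈ -5.6219e-7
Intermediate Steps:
Function('w')(M) = Add(Pow(M, 2), Mul(-9, M)) (Function('w')(M) = Add(Add(Pow(M, 2), Mul(-10, M)), M) = Add(Pow(M, 2), Mul(-9, M)))
Mul(Function('w')(Function('j')(18)), Pow(Mul(Add(19658, 44961), Add(-19890, 6512)), -1)) = Mul(Mul(Mul(-1, 18), Add(-9, Mul(-1, 18))), Pow(Mul(Add(19658, 44961), Add(-19890, 6512)), -1)) = Mul(Mul(-18, Add(-9, -18)), Pow(Mul(64619, -13378), -1)) = Mul(Mul(-18, -27), Pow(-864472982, -1)) = Mul(486, Rational(-1, 864472982)) = Rational(-243, 432236491)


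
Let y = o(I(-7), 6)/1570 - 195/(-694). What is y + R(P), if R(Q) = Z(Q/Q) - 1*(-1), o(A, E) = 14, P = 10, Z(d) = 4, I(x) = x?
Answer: 2881883/544790 ≈ 5.2899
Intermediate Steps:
R(Q) = 5 (R(Q) = 4 - 1*(-1) = 4 + 1 = 5)
y = 157933/544790 (y = 14/1570 - 195/(-694) = 14*(1/1570) - 195*(-1/694) = 7/785 + 195/694 = 157933/544790 ≈ 0.28990)
y + R(P) = 157933/544790 + 5 = 2881883/544790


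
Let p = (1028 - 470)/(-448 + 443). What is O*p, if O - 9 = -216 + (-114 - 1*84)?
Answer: 45198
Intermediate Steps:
O = -405 (O = 9 + (-216 + (-114 - 1*84)) = 9 + (-216 + (-114 - 84)) = 9 + (-216 - 198) = 9 - 414 = -405)
p = -558/5 (p = 558/(-5) = 558*(-⅕) = -558/5 ≈ -111.60)
O*p = -405*(-558/5) = 45198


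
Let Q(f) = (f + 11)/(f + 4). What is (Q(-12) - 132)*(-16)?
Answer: 2110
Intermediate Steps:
Q(f) = (11 + f)/(4 + f)
(Q(-12) - 132)*(-16) = ((11 - 12)/(4 - 12) - 132)*(-16) = (-1/(-8) - 132)*(-16) = (-⅛*(-1) - 132)*(-16) = (⅛ - 132)*(-16) = -1055/8*(-16) = 2110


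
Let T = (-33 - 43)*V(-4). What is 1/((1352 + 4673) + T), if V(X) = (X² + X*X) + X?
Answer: 1/3897 ≈ 0.00025661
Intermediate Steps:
V(X) = X + 2*X² (V(X) = (X² + X²) + X = 2*X² + X = X + 2*X²)
T = -2128 (T = (-33 - 43)*(-4*(1 + 2*(-4))) = -(-304)*(1 - 8) = -(-304)*(-7) = -76*28 = -2128)
1/((1352 + 4673) + T) = 1/((1352 + 4673) - 2128) = 1/(6025 - 2128) = 1/3897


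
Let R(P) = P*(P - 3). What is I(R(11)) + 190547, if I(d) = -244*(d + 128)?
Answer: 137843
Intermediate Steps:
R(P) = P*(-3 + P)
I(d) = -31232 - 244*d (I(d) = -244*(128 + d) = -31232 - 244*d)
I(R(11)) + 190547 = (-31232 - 2684*(-3 + 11)) + 190547 = (-31232 - 2684*8) + 190547 = (-31232 - 244*88) + 190547 = (-31232 - 21472) + 190547 = -52704 + 190547 = 137843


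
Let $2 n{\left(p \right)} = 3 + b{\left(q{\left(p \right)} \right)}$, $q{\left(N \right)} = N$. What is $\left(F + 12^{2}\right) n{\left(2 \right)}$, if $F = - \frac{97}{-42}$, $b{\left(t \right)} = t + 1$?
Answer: $\frac{6145}{14} \approx 438.93$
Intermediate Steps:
$b{\left(t \right)} = 1 + t$
$F = \frac{97}{42}$ ($F = \left(-97\right) \left(- \frac{1}{42}\right) = \frac{97}{42} \approx 2.3095$)
$n{\left(p \right)} = 2 + \frac{p}{2}$ ($n{\left(p \right)} = \frac{3 + \left(1 + p\right)}{2} = \frac{4 + p}{2} = 2 + \frac{p}{2}$)
$\left(F + 12^{2}\right) n{\left(2 \right)} = \left(\frac{97}{42} + 12^{2}\right) \left(2 + \frac{1}{2} \cdot 2\right) = \left(\frac{97}{42} + 144\right) \left(2 + 1\right) = \frac{6145}{42} \cdot 3 = \frac{6145}{14}$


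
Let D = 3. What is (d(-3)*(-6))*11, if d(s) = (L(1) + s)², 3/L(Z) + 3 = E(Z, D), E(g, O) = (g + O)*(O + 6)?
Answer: -6144/11 ≈ -558.54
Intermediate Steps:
E(g, O) = (6 + O)*(O + g) (E(g, O) = (O + g)*(6 + O) = (6 + O)*(O + g))
L(Z) = 3/(24 + 9*Z) (L(Z) = 3/(-3 + (3² + 6*3 + 6*Z + 3*Z)) = 3/(-3 + (9 + 18 + 6*Z + 3*Z)) = 3/(-3 + (27 + 9*Z)) = 3/(24 + 9*Z))
d(s) = (1/11 + s)² (d(s) = (1/(8 + 3*1) + s)² = (1/(8 + 3) + s)² = (1/11 + s)²)
(d(-3)*(-6))*11 = (((1 + 11*(-3))²/121)*(-6))*11 = (((1 - 33)²/121)*(-6))*11 = (((1/121)*(-32)²)*(-6))*11 = (((1/121)*1024)*(-6))*11 = ((1024/121)*(-6))*11 = -6144/121*11 = -6144/11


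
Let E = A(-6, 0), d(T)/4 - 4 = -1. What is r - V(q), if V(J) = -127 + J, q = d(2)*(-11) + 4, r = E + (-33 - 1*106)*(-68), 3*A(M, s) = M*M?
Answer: 9719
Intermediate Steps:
d(T) = 12 (d(T) = 16 + 4*(-1) = 16 - 4 = 12)
A(M, s) = M**2/3 (A(M, s) = (M*M)/3 = M**2/3)
E = 12 (E = (1/3)*(-6)**2 = (1/3)*36 = 12)
r = 9464 (r = 12 + (-33 - 1*106)*(-68) = 12 + (-33 - 106)*(-68) = 12 - 139*(-68) = 12 + 9452 = 9464)
q = -128 (q = 12*(-11) + 4 = -132 + 4 = -128)
r - V(q) = 9464 - (-127 - 128) = 9464 - 1*(-255) = 9464 + 255 = 9719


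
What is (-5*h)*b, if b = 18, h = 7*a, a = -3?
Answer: 1890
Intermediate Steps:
h = -21 (h = 7*(-3) = -21)
(-5*h)*b = -5*(-21)*18 = 105*18 = 1890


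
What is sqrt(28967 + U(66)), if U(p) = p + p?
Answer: sqrt(29099) ≈ 170.58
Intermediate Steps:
U(p) = 2*p
sqrt(28967 + U(66)) = sqrt(28967 + 2*66) = sqrt(28967 + 132) = sqrt(29099)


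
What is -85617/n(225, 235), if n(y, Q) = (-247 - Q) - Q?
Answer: 28539/239 ≈ 119.41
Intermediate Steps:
n(y, Q) = -247 - 2*Q
-85617/n(225, 235) = -85617/(-247 - 2*235) = -85617/(-247 - 470) = -85617/(-717) = -85617*(-1/717) = 28539/239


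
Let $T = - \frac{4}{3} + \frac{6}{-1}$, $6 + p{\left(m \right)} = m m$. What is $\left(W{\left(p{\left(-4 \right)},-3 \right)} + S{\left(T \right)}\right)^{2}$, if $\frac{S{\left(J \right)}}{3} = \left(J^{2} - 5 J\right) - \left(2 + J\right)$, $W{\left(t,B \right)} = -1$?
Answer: $\frac{737881}{9} \approx 81987.0$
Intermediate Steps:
$p{\left(m \right)} = -6 + m^{2}$ ($p{\left(m \right)} = -6 + m m = -6 + m^{2}$)
$T = - \frac{22}{3}$ ($T = \left(-4\right) \frac{1}{3} + 6 \left(-1\right) = - \frac{4}{3} - 6 = - \frac{22}{3} \approx -7.3333$)
$S{\left(J \right)} = -6 - 18 J + 3 J^{2}$ ($S{\left(J \right)} = 3 \left(\left(J^{2} - 5 J\right) - \left(2 + J\right)\right) = 3 \left(-2 + J^{2} - 6 J\right) = -6 - 18 J + 3 J^{2}$)
$\left(W{\left(p{\left(-4 \right)},-3 \right)} + S{\left(T \right)}\right)^{2} = \left(-1 - \left(-126 - \frac{484}{3}\right)\right)^{2} = \left(-1 + \left(-6 + 132 + 3 \cdot \frac{484}{9}\right)\right)^{2} = \left(-1 + \left(-6 + 132 + \frac{484}{3}\right)\right)^{2} = \left(-1 + \frac{862}{3}\right)^{2} = \left(\frac{859}{3}\right)^{2} = \frac{737881}{9}$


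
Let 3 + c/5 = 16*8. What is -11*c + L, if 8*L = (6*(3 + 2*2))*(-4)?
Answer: -6896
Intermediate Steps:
c = 625 (c = -15 + 5*(16*8) = -15 + 5*128 = -15 + 640 = 625)
L = -21 (L = ((6*(3 + 2*2))*(-4))/8 = ((6*(3 + 4))*(-4))/8 = ((6*7)*(-4))/8 = (42*(-4))/8 = (1/8)*(-168) = -21)
-11*c + L = -11*625 - 21 = -6875 - 21 = -6896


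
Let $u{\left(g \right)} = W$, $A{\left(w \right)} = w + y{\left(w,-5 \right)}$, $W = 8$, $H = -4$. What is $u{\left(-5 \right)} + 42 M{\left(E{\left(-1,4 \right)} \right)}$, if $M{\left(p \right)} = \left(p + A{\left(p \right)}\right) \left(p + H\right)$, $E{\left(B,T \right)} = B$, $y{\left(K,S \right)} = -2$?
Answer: $848$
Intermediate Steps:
$A{\left(w \right)} = -2 + w$ ($A{\left(w \right)} = w - 2 = -2 + w$)
$M{\left(p \right)} = \left(-4 + p\right) \left(-2 + 2 p\right)$ ($M{\left(p \right)} = \left(p + \left(-2 + p\right)\right) \left(p - 4\right) = \left(-2 + 2 p\right) \left(-4 + p\right) = \left(-4 + p\right) \left(-2 + 2 p\right)$)
$u{\left(g \right)} = 8$
$u{\left(-5 \right)} + 42 M{\left(E{\left(-1,4 \right)} \right)} = 8 + 42 \left(8 - -10 + 2 \left(-1\right)^{2}\right) = 8 + 42 \left(8 + 10 + 2 \cdot 1\right) = 8 + 42 \left(8 + 10 + 2\right) = 8 + 42 \cdot 20 = 8 + 840 = 848$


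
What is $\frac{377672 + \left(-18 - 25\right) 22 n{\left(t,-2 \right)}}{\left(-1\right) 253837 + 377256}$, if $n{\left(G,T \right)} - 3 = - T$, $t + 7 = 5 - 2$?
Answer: $\frac{372942}{123419} \approx 3.0218$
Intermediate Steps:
$t = -4$ ($t = -7 + \left(5 - 2\right) = -7 + 3 = -4$)
$n{\left(G,T \right)} = 3 - T$
$\frac{377672 + \left(-18 - 25\right) 22 n{\left(t,-2 \right)}}{\left(-1\right) 253837 + 377256} = \frac{377672 + \left(-18 - 25\right) 22 \left(3 - -2\right)}{\left(-1\right) 253837 + 377256} = \frac{377672 + \left(-18 - 25\right) 22 \left(3 + 2\right)}{-253837 + 377256} = \frac{377672 + \left(-43\right) 22 \cdot 5}{123419} = \left(377672 - 4730\right) \frac{1}{123419} = 372942 \cdot \frac{1}{123419} = \frac{372942}{123419}$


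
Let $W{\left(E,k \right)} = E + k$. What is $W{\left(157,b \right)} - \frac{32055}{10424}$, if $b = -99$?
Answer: $\frac{572537}{10424} \approx 54.925$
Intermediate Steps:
$W{\left(157,b \right)} - \frac{32055}{10424} = \left(157 - 99\right) - \frac{32055}{10424} = 58 - \frac{32055}{10424} = \frac{572537}{10424}$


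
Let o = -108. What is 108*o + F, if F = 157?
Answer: -11507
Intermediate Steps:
108*o + F = 108*(-108) + 157 = -11664 + 157 = -11507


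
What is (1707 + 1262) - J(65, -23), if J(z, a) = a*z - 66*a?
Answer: 2946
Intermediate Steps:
J(z, a) = -66*a + a*z
(1707 + 1262) - J(65, -23) = (1707 + 1262) - (-23)*(-66 + 65) = 2969 - (-23)*(-1) = 2969 - 1*23 = 2969 - 23 = 2946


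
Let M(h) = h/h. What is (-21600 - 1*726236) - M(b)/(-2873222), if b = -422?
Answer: -2148698847591/2873222 ≈ -7.4784e+5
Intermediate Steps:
M(h) = 1
(-21600 - 1*726236) - M(b)/(-2873222) = (-21600 - 1*726236) - 1/(-2873222) = (-21600 - 726236) - (-1)/2873222 = -747836 - 1*(-1/2873222) = -747836 + 1/2873222 = -2148698847591/2873222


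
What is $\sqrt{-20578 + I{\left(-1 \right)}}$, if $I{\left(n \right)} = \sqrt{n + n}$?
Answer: $\sqrt{-20578 + i \sqrt{2}} \approx 0.0049 + 143.45 i$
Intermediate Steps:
$I{\left(n \right)} = \sqrt{2} \sqrt{n}$ ($I{\left(n \right)} = \sqrt{2 n} = \sqrt{2} \sqrt{n}$)
$\sqrt{-20578 + I{\left(-1 \right)}} = \sqrt{-20578 + \sqrt{2} \sqrt{-1}} = \sqrt{-20578 + \sqrt{2} i} = \sqrt{-20578 + i \sqrt{2}}$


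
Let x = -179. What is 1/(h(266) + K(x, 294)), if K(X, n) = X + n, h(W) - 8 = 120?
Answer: 1/243 ≈ 0.0041152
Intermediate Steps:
h(W) = 128 (h(W) = 8 + 120 = 128)
1/(h(266) + K(x, 294)) = 1/(128 + (-179 + 294)) = 1/(128 + 115) = 1/243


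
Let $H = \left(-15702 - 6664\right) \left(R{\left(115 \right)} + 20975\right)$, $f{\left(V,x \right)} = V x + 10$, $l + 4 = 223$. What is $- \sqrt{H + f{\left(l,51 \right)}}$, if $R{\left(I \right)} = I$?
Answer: $- i \sqrt{471687761} \approx - 21718.0 i$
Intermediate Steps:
$l = 219$ ($l = -4 + 223 = 219$)
$f{\left(V,x \right)} = 10 + V x$
$H = -471698940$ ($H = \left(-15702 - 6664\right) \left(115 + 20975\right) = \left(-22366\right) 21090 = -471698940$)
$- \sqrt{H + f{\left(l,51 \right)}} = - \sqrt{-471698940 + \left(10 + 219 \cdot 51\right)} = - \sqrt{-471698940 + \left(10 + 11169\right)} = - \sqrt{-471698940 + 11179} = - \sqrt{-471687761} = - i \sqrt{471687761}$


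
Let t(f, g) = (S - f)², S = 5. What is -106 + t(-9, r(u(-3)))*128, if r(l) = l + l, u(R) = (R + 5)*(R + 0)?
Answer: 24982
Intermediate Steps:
u(R) = R*(5 + R) (u(R) = (5 + R)*R = R*(5 + R))
r(l) = 2*l
t(f, g) = (5 - f)²
-106 + t(-9, r(u(-3)))*128 = -106 + (-5 - 9)²*128 = -106 + (-14)²*128 = -106 + 196*128 = -106 + 25088 = 24982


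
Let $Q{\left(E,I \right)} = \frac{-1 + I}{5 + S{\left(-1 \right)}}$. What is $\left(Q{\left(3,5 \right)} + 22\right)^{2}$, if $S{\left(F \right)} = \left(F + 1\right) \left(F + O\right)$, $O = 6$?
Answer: $\frac{12996}{25} \approx 519.84$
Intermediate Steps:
$S{\left(F \right)} = \left(1 + F\right) \left(6 + F\right)$ ($S{\left(F \right)} = \left(F + 1\right) \left(F + 6\right) = \left(1 + F\right) \left(6 + F\right)$)
$Q{\left(E,I \right)} = - \frac{1}{5} + \frac{I}{5}$ ($Q{\left(E,I \right)} = \frac{-1 + I}{5 + \left(6 + \left(-1\right)^{2} + 7 \left(-1\right)\right)} = \frac{-1 + I}{5 + \left(6 + 1 - 7\right)} = \frac{-1 + I}{5 + 0} = \frac{-1 + I}{5} = \left(-1 + I\right) \frac{1}{5} = - \frac{1}{5} + \frac{I}{5}$)
$\left(Q{\left(3,5 \right)} + 22\right)^{2} = \left(\left(- \frac{1}{5} + \frac{1}{5} \cdot 5\right) + 22\right)^{2} = \left(\left(- \frac{1}{5} + 1\right) + 22\right)^{2} = \left(\frac{4}{5} + 22\right)^{2} = \left(\frac{114}{5}\right)^{2} = \frac{12996}{25}$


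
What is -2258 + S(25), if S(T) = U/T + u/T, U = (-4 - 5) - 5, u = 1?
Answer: -56463/25 ≈ -2258.5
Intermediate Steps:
U = -14 (U = -9 - 5 = -14)
S(T) = -13/T (S(T) = -14/T + 1/T = -13/T)
-2258 + S(25) = -2258 - 13/25 = -56463/25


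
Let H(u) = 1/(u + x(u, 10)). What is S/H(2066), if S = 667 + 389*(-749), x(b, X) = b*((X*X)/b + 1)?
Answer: -1230217008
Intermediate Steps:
x(b, X) = b*(1 + X²/b) (x(b, X) = b*(X²/b + 1) = b*(1 + X²/b))
S = -290694 (S = 667 - 291361 = -290694)
H(u) = 1/(100 + 2*u) (H(u) = 1/(u + (u + 10²)) = 1/(u + (u + 100)) = 1/(u + (100 + u)) = 1/(100 + 2*u))
S/H(2066) = -290694/(1/(2*(50 + 2066))) = -290694/((½)/2116) = -290694/((½)*(1/2116)) = -290694/1/4232 = -290694*4232 = -1230217008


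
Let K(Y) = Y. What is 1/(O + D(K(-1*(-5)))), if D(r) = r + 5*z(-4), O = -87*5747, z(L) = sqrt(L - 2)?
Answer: -249992/124992000203 - 5*I*sqrt(6)/249984000406 ≈ -2.0001e-6 - 4.8993e-11*I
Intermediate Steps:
z(L) = sqrt(-2 + L)
O = -499989
D(r) = r + 5*I*sqrt(6) (D(r) = r + 5*sqrt(-2 - 4) = r + 5*sqrt(-6) = r + 5*(I*sqrt(6)) = r + 5*I*sqrt(6))
1/(O + D(K(-1*(-5)))) = 1/(-499989 + (-1*(-5) + 5*I*sqrt(6))) = 1/(-499989 + (5 + 5*I*sqrt(6))) = 1/(-499984 + 5*I*sqrt(6))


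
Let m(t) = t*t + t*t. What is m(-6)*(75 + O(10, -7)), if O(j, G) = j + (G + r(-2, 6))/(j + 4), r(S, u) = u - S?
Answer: 42876/7 ≈ 6125.1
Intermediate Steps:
O(j, G) = j + (8 + G)/(4 + j) (O(j, G) = j + (G + (6 - 1*(-2)))/(j + 4) = j + (G + (6 + 2))/(4 + j) = j + (G + 8)/(4 + j) = j + (8 + G)/(4 + j))
m(t) = 2*t² (m(t) = t² + t² = 2*t²)
m(-6)*(75 + O(10, -7)) = (2*(-6)²)*(75 + (8 - 7 + 10² + 4*10)/(4 + 10)) = (2*36)*(75 + (8 - 7 + 100 + 40)/14) = 72*(75 + (1/14)*141) = 72*(75 + 141/14) = 72*(1191/14) = 42876/7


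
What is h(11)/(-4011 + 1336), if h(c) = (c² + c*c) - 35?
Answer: -207/2675 ≈ -0.077383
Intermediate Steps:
h(c) = -35 + 2*c² (h(c) = (c² + c²) - 35 = 2*c² - 35 = -35 + 2*c²)
h(11)/(-4011 + 1336) = (-35 + 2*11²)/(-4011 + 1336) = (-35 + 2*121)/(-2675) = (-35 + 242)*(-1/2675) = 207*(-1/2675) = -207/2675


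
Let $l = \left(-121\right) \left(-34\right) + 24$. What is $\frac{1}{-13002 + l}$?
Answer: $- \frac{1}{8864} \approx -0.00011282$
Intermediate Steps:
$l = 4138$ ($l = 4114 + 24 = 4138$)
$\frac{1}{-13002 + l} = \frac{1}{-13002 + 4138} = \frac{1}{-8864} = - \frac{1}{8864}$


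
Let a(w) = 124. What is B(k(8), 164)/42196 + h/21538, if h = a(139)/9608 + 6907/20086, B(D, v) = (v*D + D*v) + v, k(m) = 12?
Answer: 12105620651365/124566268294853 ≈ 0.097182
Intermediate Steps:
B(D, v) = v + 2*D*v (B(D, v) = (D*v + D*v) + v = 2*D*v + v = v + 2*D*v)
h = 4303320/12061643 (h = 124/9608 + 6907/20086 = 124*(1/9608) + 6907*(1/20086) = 31/2402 + 6907/20086 = 4303320/12061643 ≈ 0.35678)
B(k(8), 164)/42196 + h/21538 = (164*(1 + 2*12))/42196 + (4303320/12061643)/21538 = (164*(1 + 24))*(1/42196) + (4303320/12061643)*(1/21538) = (164*25)*(1/42196) + 2151660/129891833467 = 4100*(1/42196) + 2151660/129891833467 = 1025/10549 + 2151660/129891833467 = 12105620651365/124566268294853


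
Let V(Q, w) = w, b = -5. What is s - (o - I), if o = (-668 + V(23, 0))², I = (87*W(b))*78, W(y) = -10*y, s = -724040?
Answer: -830964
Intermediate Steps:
I = 339300 (I = (87*(-10*(-5)))*78 = (87*50)*78 = 4350*78 = 339300)
o = 446224 (o = (-668 + 0)² = (-668)² = 446224)
s - (o - I) = -724040 - (446224 - 1*339300) = -724040 - (446224 - 339300) = -724040 - 1*106924 = -724040 - 106924 = -830964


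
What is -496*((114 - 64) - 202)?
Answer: 75392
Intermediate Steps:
-496*((114 - 64) - 202) = -496*(50 - 202) = -496*(-152) = 75392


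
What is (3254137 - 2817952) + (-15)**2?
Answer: 436410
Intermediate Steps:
(3254137 - 2817952) + (-15)**2 = 436185 + 225 = 436410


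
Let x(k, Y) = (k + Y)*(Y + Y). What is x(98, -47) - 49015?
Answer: -53809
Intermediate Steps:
x(k, Y) = 2*Y*(Y + k) (x(k, Y) = (Y + k)*(2*Y) = 2*Y*(Y + k))
x(98, -47) - 49015 = 2*(-47)*(-47 + 98) - 49015 = 2*(-47)*51 - 49015 = -4794 - 49015 = -53809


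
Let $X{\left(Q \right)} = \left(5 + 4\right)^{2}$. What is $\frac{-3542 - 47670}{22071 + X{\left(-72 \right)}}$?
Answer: $- \frac{12803}{5538} \approx -2.3118$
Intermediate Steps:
$X{\left(Q \right)} = 81$ ($X{\left(Q \right)} = 9^{2} = 81$)
$\frac{-3542 - 47670}{22071 + X{\left(-72 \right)}} = \frac{-3542 - 47670}{22071 + 81} = - \frac{51212}{22152} = \left(-51212\right) \frac{1}{22152} = - \frac{12803}{5538}$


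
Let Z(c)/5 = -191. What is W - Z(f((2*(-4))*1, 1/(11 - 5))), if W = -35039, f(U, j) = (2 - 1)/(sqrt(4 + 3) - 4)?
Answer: -34084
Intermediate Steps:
f(U, j) = 1/(-4 + sqrt(7)) (f(U, j) = 1/(sqrt(7) - 4) = 1/(-4 + sqrt(7)))
Z(c) = -955 (Z(c) = 5*(-191) = -955)
W - Z(f((2*(-4))*1, 1/(11 - 5))) = -35039 - 1*(-955) = -35039 + 955 = -34084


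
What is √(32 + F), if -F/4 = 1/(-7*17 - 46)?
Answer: 2*√217965/165 ≈ 5.6590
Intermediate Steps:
F = 4/165 (F = -4/(-7*17 - 46) = -4/(-119 - 46) = -4/(-165) = -4*(-1/165) = 4/165 ≈ 0.024242)
√(32 + F) = √(32 + 4/165) = √(5284/165) = 2*√217965/165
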